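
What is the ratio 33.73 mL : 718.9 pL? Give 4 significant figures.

46920000

(33.73 × 10⁻³) / (718.9 × 10⁻¹²) = 0.046919 × 10⁹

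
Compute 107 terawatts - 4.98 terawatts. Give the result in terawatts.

102.02 terawatts

In terawatts:
  107 terawatts → 107
  4.98 terawatts → 4.98
Difference: 107 - 4.98 = 102.02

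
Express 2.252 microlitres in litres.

0.000002252 litres

micro = 1e-6, (no prefix) = 1e0; factor is 1e-6.
2.252 × 1e-6 = 0.000002252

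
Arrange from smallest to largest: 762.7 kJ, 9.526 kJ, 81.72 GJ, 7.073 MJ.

762.7 kJ = 762700 J
9.526 kJ = 9526 J
81.72 GJ = 81720000000 J
7.073 MJ = 7073000 J

9.526 kJ < 762.7 kJ < 7.073 MJ < 81.72 GJ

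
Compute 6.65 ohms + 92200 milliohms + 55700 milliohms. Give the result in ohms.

154.55 ohms

In ohms:
  6.65 ohms → 6.65
  92200 milliohms = 92200 × 10^-3 ohms = 92.2
  55700 milliohms = 55700 × 10^-3 ohms = 55.7
Sum: 6.65 + 92.2 + 55.7 = 154.55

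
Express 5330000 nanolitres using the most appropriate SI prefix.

= 5.33e-3 litres; 1e-3 is milli.

5.33 millilitres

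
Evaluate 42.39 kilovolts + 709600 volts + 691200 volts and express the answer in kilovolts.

1443.19 kilovolts

In kilovolts:
  42.39 kilovolts → 42.39
  709600 volts = 709600 × 10^-3 kilovolts = 709.6
  691200 volts = 691200 × 10^-3 kilovolts = 691.2
Sum: 42.39 + 709.6 + 691.2 = 1443.19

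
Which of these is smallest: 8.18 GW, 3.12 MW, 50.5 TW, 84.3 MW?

3.12 MW

8.18 GW = 8180000000 W
3.12 MW = 3120000 W
50.5 TW = 50500000000000 W
84.3 MW = 84300000 W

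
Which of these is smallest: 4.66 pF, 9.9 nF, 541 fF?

4.66 pF = 0.00000000000466 F
9.9 nF = 0.0000000099 F
541 fF = 0.000000000000541 F

541 fF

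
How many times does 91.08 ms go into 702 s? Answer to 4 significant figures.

7708

(702) / (91.08 × 10^-3) = 7.7075 × 10^3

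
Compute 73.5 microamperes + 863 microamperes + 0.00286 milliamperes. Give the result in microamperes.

In microamperes:
  73.5 microamperes → 73.5
  863 microamperes → 863
  0.00286 milliamperes = 0.00286 × 10^3 microamperes = 2.86
Sum: 73.5 + 863 + 2.86 = 939.36

939.36 microamperes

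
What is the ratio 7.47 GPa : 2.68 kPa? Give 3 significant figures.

2790000

(7.47e9) / (2.68e3) = 2.787e6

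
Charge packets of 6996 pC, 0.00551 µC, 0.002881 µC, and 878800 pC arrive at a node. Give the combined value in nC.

894.187 nC

In nC:
  6996 pC = 6996 × 10⁻³ nC = 6.996
  0.00551 µC = 0.00551 × 10³ nC = 5.51
  0.002881 µC = 0.002881 × 10³ nC = 2.881
  878800 pC = 878800 × 10⁻³ nC = 878.8
Sum: 6.996 + 5.51 + 2.881 + 878.8 = 894.187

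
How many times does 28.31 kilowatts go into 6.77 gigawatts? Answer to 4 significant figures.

(6.77e9) / (28.31e3) = 0.23914e6

239100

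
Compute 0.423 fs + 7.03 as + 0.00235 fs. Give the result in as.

432.38 as

In as:
  0.423 fs = 0.423 × 10³ as = 423
  7.03 as → 7.03
  0.00235 fs = 0.00235 × 10³ as = 2.35
Sum: 423 + 7.03 + 2.35 = 432.38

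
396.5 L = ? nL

(no prefix) = 1e0, nano = 1e-9; factor is 1e9.
396.5 × 1e9 = 396500000000

396500000000 nL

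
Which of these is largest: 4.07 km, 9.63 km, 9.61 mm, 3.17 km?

9.63 km

4.07 km = 4070 m
9.63 km = 9630 m
9.61 mm = 0.00961 m
3.17 km = 3170 m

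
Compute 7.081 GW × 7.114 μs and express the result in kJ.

7.081e9 × 7.114e-6 = 50.374234e3 J

50.374234 kJ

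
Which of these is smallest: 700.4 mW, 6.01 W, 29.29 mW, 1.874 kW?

700.4 mW = 0.7004 W
6.01 W = 6.01 W
29.29 mW = 0.02929 W
1.874 kW = 1874 W

29.29 mW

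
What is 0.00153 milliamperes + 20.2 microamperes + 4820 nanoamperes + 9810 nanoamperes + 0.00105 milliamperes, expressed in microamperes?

37.41 microamperes

In microamperes:
  0.00153 milliamperes = 0.00153 × 10³ microamperes = 1.53
  20.2 microamperes → 20.2
  4820 nanoamperes = 4820 × 10⁻³ microamperes = 4.82
  9810 nanoamperes = 9810 × 10⁻³ microamperes = 9.81
  0.00105 milliamperes = 0.00105 × 10³ microamperes = 1.05
Sum: 1.53 + 20.2 + 4.82 + 9.81 + 1.05 = 37.41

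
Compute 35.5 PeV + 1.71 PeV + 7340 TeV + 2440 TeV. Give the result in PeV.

46.99 PeV

In PeV:
  35.5 PeV → 35.5
  1.71 PeV → 1.71
  7340 TeV = 7340e-3 PeV = 7.34
  2440 TeV = 2440e-3 PeV = 2.44
Sum: 35.5 + 1.71 + 7.34 + 2.44 = 46.99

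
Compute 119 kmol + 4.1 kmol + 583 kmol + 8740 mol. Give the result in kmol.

In kmol:
  119 kmol → 119
  4.1 kmol → 4.1
  583 kmol → 583
  8740 mol = 8740 × 10⁻³ kmol = 8.74
Sum: 119 + 4.1 + 583 + 8.74 = 714.84

714.84 kmol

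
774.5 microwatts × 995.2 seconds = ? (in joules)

0.7707824 joules

774.5 × 10^-6 × 995.2 = 770782.4 × 10^-6 J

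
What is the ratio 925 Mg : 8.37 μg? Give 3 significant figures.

111000000000000

(925 × 10⁶) / (8.37 × 10⁻⁶) = 110.5 × 10¹²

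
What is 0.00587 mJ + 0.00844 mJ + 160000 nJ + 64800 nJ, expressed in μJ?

In μJ:
  0.00587 mJ = 0.00587 × 10³ μJ = 5.87
  0.00844 mJ = 0.00844 × 10³ μJ = 8.44
  160000 nJ = 160000 × 10⁻³ μJ = 160
  64800 nJ = 64800 × 10⁻³ μJ = 64.8
Sum: 5.87 + 8.44 + 160 + 64.8 = 239.11

239.11 μJ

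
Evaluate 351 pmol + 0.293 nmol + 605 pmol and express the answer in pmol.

1249 pmol

In pmol:
  351 pmol → 351
  0.293 nmol = 0.293 × 10^3 pmol = 293
  605 pmol → 605
Sum: 351 + 293 + 605 = 1249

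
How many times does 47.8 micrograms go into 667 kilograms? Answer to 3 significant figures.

14000000000

(667 × 10³) / (47.8 × 10⁻⁶) = 13.95 × 10⁹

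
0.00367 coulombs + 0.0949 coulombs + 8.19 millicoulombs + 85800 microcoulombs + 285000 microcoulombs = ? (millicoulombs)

In millicoulombs:
  0.00367 coulombs = 0.00367 × 10³ millicoulombs = 3.67
  0.0949 coulombs = 0.0949 × 10³ millicoulombs = 94.9
  8.19 millicoulombs → 8.19
  85800 microcoulombs = 85800 × 10⁻³ millicoulombs = 85.8
  285000 microcoulombs = 285000 × 10⁻³ millicoulombs = 285
Sum: 3.67 + 94.9 + 8.19 + 85.8 + 285 = 477.56

477.56 millicoulombs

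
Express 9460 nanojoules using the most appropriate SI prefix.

9.46 microjoules

= 9.46 × 10^-6 joules; 10^-6 is micro.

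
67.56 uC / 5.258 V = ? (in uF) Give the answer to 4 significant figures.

12.85 uF

(67.56 × 10^-6) / (5.258) = 12.849 × 10^-6 F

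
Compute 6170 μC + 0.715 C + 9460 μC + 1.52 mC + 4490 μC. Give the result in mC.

736.64 mC

In mC:
  6170 μC = 6170 × 10⁻³ mC = 6.17
  0.715 C = 0.715 × 10³ mC = 715
  9460 μC = 9460 × 10⁻³ mC = 9.46
  1.52 mC → 1.52
  4490 μC = 4490 × 10⁻³ mC = 4.49
Sum: 6.17 + 715 + 9.46 + 1.52 + 4.49 = 736.64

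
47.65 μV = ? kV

micro = 10⁻⁶, kilo = 10³; factor is 10⁻⁹.
47.65 × 10⁻⁹ = 0.00000004765

0.00000004765 kV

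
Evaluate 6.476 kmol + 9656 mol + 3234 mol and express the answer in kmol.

In kmol:
  6.476 kmol → 6.476
  9656 mol = 9656 × 10^-3 kmol = 9.656
  3234 mol = 3234 × 10^-3 kmol = 3.234
Sum: 6.476 + 9.656 + 3.234 = 19.366

19.366 kmol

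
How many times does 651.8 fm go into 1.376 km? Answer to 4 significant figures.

(1.376 × 10³) / (651.8 × 10⁻¹⁵) = 0.0021111 × 10¹⁸

2111000000000000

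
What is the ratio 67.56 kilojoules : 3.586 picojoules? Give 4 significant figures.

18840000000000000

(67.56 × 10³) / (3.586 × 10⁻¹²) = 18.84 × 10¹⁵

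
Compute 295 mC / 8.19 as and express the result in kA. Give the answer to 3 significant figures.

(295 × 10⁻³) / (8.19 × 10⁻¹⁸) = 36.02 × 10¹⁵ A

36000000000000 kA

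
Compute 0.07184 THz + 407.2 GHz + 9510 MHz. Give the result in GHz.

488.55 GHz

In GHz:
  0.07184 THz = 0.07184 × 10³ GHz = 71.84
  407.2 GHz → 407.2
  9510 MHz = 9510 × 10⁻³ GHz = 9.51
Sum: 71.84 + 407.2 + 9.51 = 488.55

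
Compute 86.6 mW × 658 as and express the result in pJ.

0.0000569828 pJ

86.6 × 10⁻³ × 658 × 10⁻¹⁸ = 56982.8 × 10⁻²¹ J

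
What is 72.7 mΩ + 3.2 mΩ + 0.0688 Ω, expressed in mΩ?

144.7 mΩ

In mΩ:
  72.7 mΩ → 72.7
  3.2 mΩ → 3.2
  0.0688 Ω = 0.0688 × 10³ mΩ = 68.8
Sum: 72.7 + 3.2 + 68.8 = 144.7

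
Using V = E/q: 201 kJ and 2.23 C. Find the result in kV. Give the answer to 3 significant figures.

90.1 kV

(201e3) / (2.23) = 90.135e3 V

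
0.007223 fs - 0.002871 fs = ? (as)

In as:
  0.007223 fs = 0.007223e3 as = 7.223
  0.002871 fs = 0.002871e3 as = 2.871
Difference: 7.223 - 2.871 = 4.352

4.352 as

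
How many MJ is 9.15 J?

0.00000915 MJ

(no prefix) = 10⁰, mega = 10⁶; factor is 10⁻⁶.
9.15 × 10⁻⁶ = 0.00000915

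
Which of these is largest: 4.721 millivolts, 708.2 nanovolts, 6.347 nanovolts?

4.721 millivolts = 0.004721 volts
708.2 nanovolts = 0.0000007082 volts
6.347 nanovolts = 0.000000006347 volts

4.721 millivolts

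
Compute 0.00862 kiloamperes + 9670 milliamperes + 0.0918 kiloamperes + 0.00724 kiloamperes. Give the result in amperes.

117.33 amperes

In amperes:
  0.00862 kiloamperes = 0.00862e3 amperes = 8.62
  9670 milliamperes = 9670e-3 amperes = 9.67
  0.0918 kiloamperes = 0.0918e3 amperes = 91.8
  0.00724 kiloamperes = 0.00724e3 amperes = 7.24
Sum: 8.62 + 9.67 + 91.8 + 7.24 = 117.33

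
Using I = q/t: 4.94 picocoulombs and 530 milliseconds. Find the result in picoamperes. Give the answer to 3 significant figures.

(4.94e-12) / (530e-3) = 0.0093208e-9 A

9.32 picoamperes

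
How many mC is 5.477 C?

5477 mC

(no prefix) = 10⁰, milli = 10⁻³; factor is 10³.
5.477 × 10³ = 5477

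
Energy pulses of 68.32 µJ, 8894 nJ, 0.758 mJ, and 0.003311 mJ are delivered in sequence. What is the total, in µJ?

In µJ:
  68.32 µJ → 68.32
  8894 nJ = 8894e-3 µJ = 8.894
  0.758 mJ = 0.758e3 µJ = 758
  0.003311 mJ = 0.003311e3 µJ = 3.311
Sum: 68.32 + 8.894 + 758 + 3.311 = 838.525

838.525 µJ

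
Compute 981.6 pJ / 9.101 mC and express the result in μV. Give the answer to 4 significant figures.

(981.6e-12) / (9.101e-3) = 107.856e-9 V

0.1079 μV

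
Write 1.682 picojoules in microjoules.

0.000001682 microjoules

pico = 10^-12, micro = 10^-6; factor is 10^-6.
1.682 × 10^-6 = 0.000001682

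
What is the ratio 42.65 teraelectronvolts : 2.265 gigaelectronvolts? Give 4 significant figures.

18830

(42.65 × 10¹²) / (2.265 × 10⁹) = 18.83 × 10³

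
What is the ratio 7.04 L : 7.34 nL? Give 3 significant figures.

(7.04) / (7.34 × 10⁻⁹) = 0.9591 × 10⁹

959000000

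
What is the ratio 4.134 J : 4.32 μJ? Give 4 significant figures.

(4.134) / (4.32 × 10^-6) = 0.95694 × 10^6

956900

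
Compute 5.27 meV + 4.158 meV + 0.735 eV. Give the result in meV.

In meV:
  5.27 meV → 5.27
  4.158 meV → 4.158
  0.735 eV = 0.735 × 10³ meV = 735
Sum: 5.27 + 4.158 + 735 = 744.428

744.428 meV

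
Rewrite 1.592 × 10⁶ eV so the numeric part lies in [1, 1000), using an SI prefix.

= 1.592 × 10⁶ eV; 10⁶ is mega.

1.592 MeV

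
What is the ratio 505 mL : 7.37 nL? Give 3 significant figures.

68500000

(505e-3) / (7.37e-9) = 68.52e6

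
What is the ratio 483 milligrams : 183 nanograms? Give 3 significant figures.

(483e-3) / (183e-9) = 2.639e6

2640000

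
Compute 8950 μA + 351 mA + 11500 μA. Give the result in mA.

371.45 mA

In mA:
  8950 μA = 8950 × 10^-3 mA = 8.95
  351 mA → 351
  11500 μA = 11500 × 10^-3 mA = 11.5
Sum: 8.95 + 351 + 11.5 = 371.45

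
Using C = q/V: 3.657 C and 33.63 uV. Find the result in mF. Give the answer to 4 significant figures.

108700000 mF

(3.657) / (33.63 × 10^-6) = 0.108742 × 10^6 F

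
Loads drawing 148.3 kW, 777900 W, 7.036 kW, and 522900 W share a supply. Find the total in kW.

1456.136 kW

In kW:
  148.3 kW → 148.3
  777900 W = 777900 × 10⁻³ kW = 777.9
  7.036 kW → 7.036
  522900 W = 522900 × 10⁻³ kW = 522.9
Sum: 148.3 + 777.9 + 7.036 + 522.9 = 1456.136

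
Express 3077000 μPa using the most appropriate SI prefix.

= 3.077 Pa; mantissa already in [1, 1000).

3.077 Pa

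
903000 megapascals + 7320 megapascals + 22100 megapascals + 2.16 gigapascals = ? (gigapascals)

In gigapascals:
  903000 megapascals = 903000 × 10⁻³ gigapascals = 903
  7320 megapascals = 7320 × 10⁻³ gigapascals = 7.32
  22100 megapascals = 22100 × 10⁻³ gigapascals = 22.1
  2.16 gigapascals → 2.16
Sum: 903 + 7.32 + 22.1 + 2.16 = 934.58

934.58 gigapascals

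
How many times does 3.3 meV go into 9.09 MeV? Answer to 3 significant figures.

(9.09 × 10^6) / (3.3 × 10^-3) = 2.755 × 10^9

2750000000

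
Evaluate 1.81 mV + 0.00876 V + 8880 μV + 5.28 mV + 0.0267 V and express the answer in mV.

In mV:
  1.81 mV → 1.81
  0.00876 V = 0.00876 × 10^3 mV = 8.76
  8880 μV = 8880 × 10^-3 mV = 8.88
  5.28 mV → 5.28
  0.0267 V = 0.0267 × 10^3 mV = 26.7
Sum: 1.81 + 8.76 + 8.88 + 5.28 + 26.7 = 51.43

51.43 mV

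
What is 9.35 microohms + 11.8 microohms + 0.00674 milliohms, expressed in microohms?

27.89 microohms

In microohms:
  9.35 microohms → 9.35
  11.8 microohms → 11.8
  0.00674 milliohms = 0.00674 × 10³ microohms = 6.74
Sum: 9.35 + 11.8 + 6.74 = 27.89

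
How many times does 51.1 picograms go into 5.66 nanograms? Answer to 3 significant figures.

111

(5.66 × 10⁻⁹) / (51.1 × 10⁻¹²) = 0.1108 × 10³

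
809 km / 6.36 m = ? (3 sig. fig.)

127000

(809e3) / (6.36) = 127.2e3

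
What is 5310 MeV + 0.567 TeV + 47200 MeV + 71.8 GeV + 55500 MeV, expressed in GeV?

In GeV:
  5310 MeV = 5310 × 10⁻³ GeV = 5.31
  0.567 TeV = 0.567 × 10³ GeV = 567
  47200 MeV = 47200 × 10⁻³ GeV = 47.2
  71.8 GeV → 71.8
  55500 MeV = 55500 × 10⁻³ GeV = 55.5
Sum: 5.31 + 567 + 47.2 + 71.8 + 55.5 = 746.81

746.81 GeV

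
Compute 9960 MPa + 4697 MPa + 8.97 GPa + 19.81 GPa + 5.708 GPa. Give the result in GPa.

In GPa:
  9960 MPa = 9960e-3 GPa = 9.96
  4697 MPa = 4697e-3 GPa = 4.697
  8.97 GPa → 8.97
  19.81 GPa → 19.81
  5.708 GPa → 5.708
Sum: 9.96 + 4.697 + 8.97 + 19.81 + 5.708 = 49.145

49.145 GPa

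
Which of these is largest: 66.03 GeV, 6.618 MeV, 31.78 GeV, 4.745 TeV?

4.745 TeV

66.03 GeV = 66030000000 eV
6.618 MeV = 6618000 eV
31.78 GeV = 31780000000 eV
4.745 TeV = 4745000000000 eV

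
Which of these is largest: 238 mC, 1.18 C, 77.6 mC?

238 mC = 0.238 C
1.18 C = 1.18 C
77.6 mC = 0.0776 C

1.18 C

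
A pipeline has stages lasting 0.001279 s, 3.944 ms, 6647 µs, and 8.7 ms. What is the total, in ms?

In ms:
  0.001279 s = 0.001279 × 10³ ms = 1.279
  3.944 ms → 3.944
  6647 µs = 6647 × 10⁻³ ms = 6.647
  8.7 ms → 8.7
Sum: 1.279 + 3.944 + 6.647 + 8.7 = 20.57

20.57 ms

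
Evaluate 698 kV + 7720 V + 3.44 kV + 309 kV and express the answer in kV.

1018.16 kV

In kV:
  698 kV → 698
  7720 V = 7720e-3 kV = 7.72
  3.44 kV → 3.44
  309 kV → 309
Sum: 698 + 7.72 + 3.44 + 309 = 1018.16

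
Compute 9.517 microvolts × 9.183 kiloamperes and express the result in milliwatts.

87.394611 milliwatts

9.517 × 10⁻⁶ × 9.183 × 10³ = 87.394611 × 10⁻³ W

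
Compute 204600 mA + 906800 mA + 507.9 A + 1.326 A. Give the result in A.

1620.626 A

In A:
  204600 mA = 204600 × 10^-3 A = 204.6
  906800 mA = 906800 × 10^-3 A = 906.8
  507.9 A → 507.9
  1.326 A → 1.326
Sum: 204.6 + 906.8 + 507.9 + 1.326 = 1620.626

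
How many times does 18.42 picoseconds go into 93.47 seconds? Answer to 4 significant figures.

(93.47) / (18.42e-12) = 5.0744e12

5074000000000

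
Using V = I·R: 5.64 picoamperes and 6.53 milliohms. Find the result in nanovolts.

5.64 × 10⁻¹² × 6.53 × 10⁻³ = 36.8292 × 10⁻¹⁵ V

0.0000368292 nanovolts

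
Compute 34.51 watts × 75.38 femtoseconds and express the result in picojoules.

2.6013638 picojoules

34.51 × 75.38e-15 = 2601.3638e-15 J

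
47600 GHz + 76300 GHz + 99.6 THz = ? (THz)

In THz:
  47600 GHz = 47600e-3 THz = 47.6
  76300 GHz = 76300e-3 THz = 76.3
  99.6 THz → 99.6
Sum: 47.6 + 76.3 + 99.6 = 223.5

223.5 THz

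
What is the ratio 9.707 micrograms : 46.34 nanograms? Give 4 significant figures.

(9.707 × 10^-6) / (46.34 × 10^-9) = 0.20947 × 10^3

209.5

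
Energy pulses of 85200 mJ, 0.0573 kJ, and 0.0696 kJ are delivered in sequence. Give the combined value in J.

In J:
  85200 mJ = 85200 × 10⁻³ J = 85.2
  0.0573 kJ = 0.0573 × 10³ J = 57.3
  0.0696 kJ = 0.0696 × 10³ J = 69.6
Sum: 85.2 + 57.3 + 69.6 = 212.1

212.1 J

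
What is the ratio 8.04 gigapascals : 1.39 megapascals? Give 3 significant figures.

5780

(8.04 × 10⁹) / (1.39 × 10⁶) = 5.784 × 10³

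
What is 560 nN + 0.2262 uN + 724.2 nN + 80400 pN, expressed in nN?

1590.8 nN

In nN:
  560 nN → 560
  0.2262 uN = 0.2262 × 10³ nN = 226.2
  724.2 nN → 724.2
  80400 pN = 80400 × 10⁻³ nN = 80.4
Sum: 560 + 226.2 + 724.2 + 80.4 = 1590.8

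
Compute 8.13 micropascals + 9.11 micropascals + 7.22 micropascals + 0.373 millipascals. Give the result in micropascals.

397.46 micropascals

In micropascals:
  8.13 micropascals → 8.13
  9.11 micropascals → 9.11
  7.22 micropascals → 7.22
  0.373 millipascals = 0.373 × 10^3 micropascals = 373
Sum: 8.13 + 9.11 + 7.22 + 373 = 397.46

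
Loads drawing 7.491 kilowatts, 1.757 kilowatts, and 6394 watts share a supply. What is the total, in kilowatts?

In kilowatts:
  7.491 kilowatts → 7.491
  1.757 kilowatts → 1.757
  6394 watts = 6394 × 10^-3 kilowatts = 6.394
Sum: 7.491 + 1.757 + 6.394 = 15.642

15.642 kilowatts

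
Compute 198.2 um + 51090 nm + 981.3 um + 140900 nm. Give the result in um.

1371.49 um

In um:
  198.2 um → 198.2
  51090 nm = 51090 × 10⁻³ um = 51.09
  981.3 um → 981.3
  140900 nm = 140900 × 10⁻³ um = 140.9
Sum: 198.2 + 51.09 + 981.3 + 140.9 = 1371.49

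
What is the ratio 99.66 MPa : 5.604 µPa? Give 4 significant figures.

17780000000000

(99.66 × 10^6) / (5.604 × 10^-6) = 17.784 × 10^12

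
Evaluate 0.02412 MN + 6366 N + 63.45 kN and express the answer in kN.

In kN:
  0.02412 MN = 0.02412 × 10³ kN = 24.12
  6366 N = 6366 × 10⁻³ kN = 6.366
  63.45 kN → 63.45
Sum: 24.12 + 6.366 + 63.45 = 93.936

93.936 kN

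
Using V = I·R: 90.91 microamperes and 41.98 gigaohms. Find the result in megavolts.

3.8164018 megavolts

90.91 × 10^-6 × 41.98 × 10^9 = 3816.4018 × 10^3 V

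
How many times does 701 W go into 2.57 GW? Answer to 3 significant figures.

3670000

(2.57 × 10⁹) / (701) = 0.003666 × 10⁹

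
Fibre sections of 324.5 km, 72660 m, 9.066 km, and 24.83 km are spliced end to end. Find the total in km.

431.056 km

In km:
  324.5 km → 324.5
  72660 m = 72660 × 10^-3 km = 72.66
  9.066 km → 9.066
  24.83 km → 24.83
Sum: 324.5 + 72.66 + 9.066 + 24.83 = 431.056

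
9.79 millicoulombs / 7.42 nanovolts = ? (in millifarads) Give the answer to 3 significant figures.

1320000000 millifarads

(9.79e-3) / (7.42e-9) = 1.3194e6 F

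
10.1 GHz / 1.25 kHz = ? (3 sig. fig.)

(10.1 × 10⁹) / (1.25 × 10³) = 8.08 × 10⁶

8080000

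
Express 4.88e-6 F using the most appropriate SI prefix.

= 4.88e-6 F; 1e-6 is micro.

4.88 μF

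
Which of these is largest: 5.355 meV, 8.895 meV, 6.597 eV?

6.597 eV

5.355 meV = 0.005355 eV
8.895 meV = 0.008895 eV
6.597 eV = 6.597 eV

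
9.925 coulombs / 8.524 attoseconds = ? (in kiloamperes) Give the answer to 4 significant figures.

1164000000000000 kiloamperes

(9.925) / (8.524 × 10⁻¹⁸) = 1.16436 × 10¹⁸ A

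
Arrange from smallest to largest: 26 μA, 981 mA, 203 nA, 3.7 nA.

3.7 nA < 203 nA < 26 μA < 981 mA

26 μA = 0.000026 A
981 mA = 0.981 A
203 nA = 0.000000203 A
3.7 nA = 0.0000000037 A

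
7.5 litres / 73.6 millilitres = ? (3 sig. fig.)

(7.5) / (73.6 × 10⁻³) = 0.1019 × 10³

102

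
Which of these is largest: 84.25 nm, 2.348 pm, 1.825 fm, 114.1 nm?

84.25 nm = 0.00000008425 m
2.348 pm = 0.000000000002348 m
1.825 fm = 0.000000000000001825 m
114.1 nm = 0.0000001141 m

114.1 nm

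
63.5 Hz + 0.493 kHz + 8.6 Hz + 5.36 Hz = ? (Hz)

In Hz:
  63.5 Hz → 63.5
  0.493 kHz = 0.493 × 10^3 Hz = 493
  8.6 Hz → 8.6
  5.36 Hz → 5.36
Sum: 63.5 + 493 + 8.6 + 5.36 = 570.46

570.46 Hz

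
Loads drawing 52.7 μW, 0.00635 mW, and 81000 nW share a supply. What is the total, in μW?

In μW:
  52.7 μW → 52.7
  0.00635 mW = 0.00635e3 μW = 6.35
  81000 nW = 81000e-3 μW = 81
Sum: 52.7 + 6.35 + 81 = 140.05

140.05 μW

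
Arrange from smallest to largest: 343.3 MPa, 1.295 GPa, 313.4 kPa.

343.3 MPa = 343300000 Pa
1.295 GPa = 1295000000 Pa
313.4 kPa = 313400 Pa

313.4 kPa < 343.3 MPa < 1.295 GPa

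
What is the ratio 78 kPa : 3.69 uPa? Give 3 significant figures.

(78e3) / (3.69e-6) = 21.14e9

21100000000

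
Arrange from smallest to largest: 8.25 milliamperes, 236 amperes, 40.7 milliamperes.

8.25 milliamperes = 0.00825 amperes
236 amperes = 236 amperes
40.7 milliamperes = 0.0407 amperes

8.25 milliamperes < 40.7 milliamperes < 236 amperes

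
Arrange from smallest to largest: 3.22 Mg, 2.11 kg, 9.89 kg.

2.11 kg < 9.89 kg < 3.22 Mg

3.22 Mg = 3220000 g
2.11 kg = 2110 g
9.89 kg = 9890 g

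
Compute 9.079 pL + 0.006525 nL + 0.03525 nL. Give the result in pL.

In pL:
  9.079 pL → 9.079
  0.006525 nL = 0.006525e3 pL = 6.525
  0.03525 nL = 0.03525e3 pL = 35.25
Sum: 9.079 + 6.525 + 35.25 = 50.854

50.854 pL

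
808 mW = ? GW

0.000000000808 GW

milli = 10^-3, giga = 10^9; factor is 10^-12.
808 × 10^-12 = 0.000000000808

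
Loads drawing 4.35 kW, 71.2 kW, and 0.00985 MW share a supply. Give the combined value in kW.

In kW:
  4.35 kW → 4.35
  71.2 kW → 71.2
  0.00985 MW = 0.00985 × 10³ kW = 9.85
Sum: 4.35 + 71.2 + 9.85 = 85.4

85.4 kW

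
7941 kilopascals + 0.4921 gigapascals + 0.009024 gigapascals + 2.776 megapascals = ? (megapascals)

511.841 megapascals

In megapascals:
  7941 kilopascals = 7941e-3 megapascals = 7.941
  0.4921 gigapascals = 0.4921e3 megapascals = 492.1
  0.009024 gigapascals = 0.009024e3 megapascals = 9.024
  2.776 megapascals → 2.776
Sum: 7.941 + 492.1 + 9.024 + 2.776 = 511.841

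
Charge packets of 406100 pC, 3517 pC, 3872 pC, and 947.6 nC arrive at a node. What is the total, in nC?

In nC:
  406100 pC = 406100 × 10^-3 nC = 406.1
  3517 pC = 3517 × 10^-3 nC = 3.517
  3872 pC = 3872 × 10^-3 nC = 3.872
  947.6 nC → 947.6
Sum: 406.1 + 3.517 + 3.872 + 947.6 = 1361.089

1361.089 nC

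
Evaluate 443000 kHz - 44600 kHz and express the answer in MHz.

In MHz:
  443000 kHz = 443000e-3 MHz = 443
  44600 kHz = 44600e-3 MHz = 44.6
Difference: 443 - 44.6 = 398.4

398.4 MHz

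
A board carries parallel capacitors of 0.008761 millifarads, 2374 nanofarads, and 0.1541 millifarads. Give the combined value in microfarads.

In microfarads:
  0.008761 millifarads = 0.008761 × 10³ microfarads = 8.761
  2374 nanofarads = 2374 × 10⁻³ microfarads = 2.374
  0.1541 millifarads = 0.1541 × 10³ microfarads = 154.1
Sum: 8.761 + 2.374 + 154.1 = 165.235

165.235 microfarads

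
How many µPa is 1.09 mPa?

milli = 10⁻³, micro = 10⁻⁶; factor is 10³.
1.09 × 10³ = 1090

1090 µPa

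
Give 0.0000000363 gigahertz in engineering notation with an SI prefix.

= 36.3 hertz; mantissa already in [1, 1000).

36.3 hertz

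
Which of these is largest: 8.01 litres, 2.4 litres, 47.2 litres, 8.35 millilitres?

8.01 litres = 8.01 litres
2.4 litres = 2.4 litres
47.2 litres = 47.2 litres
8.35 millilitres = 0.00835 litres

47.2 litres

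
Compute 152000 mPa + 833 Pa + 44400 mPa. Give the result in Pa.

In Pa:
  152000 mPa = 152000 × 10^-3 Pa = 152
  833 Pa → 833
  44400 mPa = 44400 × 10^-3 Pa = 44.4
Sum: 152 + 833 + 44.4 = 1029.4

1029.4 Pa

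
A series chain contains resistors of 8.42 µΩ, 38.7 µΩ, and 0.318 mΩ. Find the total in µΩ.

In µΩ:
  8.42 µΩ → 8.42
  38.7 µΩ → 38.7
  0.318 mΩ = 0.318 × 10^3 µΩ = 318
Sum: 8.42 + 38.7 + 318 = 365.12

365.12 µΩ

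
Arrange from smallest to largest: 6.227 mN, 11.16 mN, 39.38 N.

6.227 mN < 11.16 mN < 39.38 N

6.227 mN = 0.006227 N
11.16 mN = 0.01116 N
39.38 N = 39.38 N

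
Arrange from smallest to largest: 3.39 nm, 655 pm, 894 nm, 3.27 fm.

3.39 nm = 0.00000000339 m
655 pm = 0.000000000655 m
894 nm = 0.000000894 m
3.27 fm = 0.00000000000000327 m

3.27 fm < 655 pm < 3.39 nm < 894 nm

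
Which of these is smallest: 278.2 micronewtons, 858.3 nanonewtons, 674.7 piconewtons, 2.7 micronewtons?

674.7 piconewtons

278.2 micronewtons = 0.0002782 newtons
858.3 nanonewtons = 0.0000008583 newtons
674.7 piconewtons = 0.0000000006747 newtons
2.7 micronewtons = 0.0000027 newtons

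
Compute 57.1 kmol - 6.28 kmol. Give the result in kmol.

In kmol:
  57.1 kmol → 57.1
  6.28 kmol → 6.28
Difference: 57.1 - 6.28 = 50.82

50.82 kmol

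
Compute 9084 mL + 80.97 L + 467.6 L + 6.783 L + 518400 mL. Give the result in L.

1082.837 L

In L:
  9084 mL = 9084 × 10^-3 L = 9.084
  80.97 L → 80.97
  467.6 L → 467.6
  6.783 L → 6.783
  518400 mL = 518400 × 10^-3 L = 518.4
Sum: 9.084 + 80.97 + 467.6 + 6.783 + 518.4 = 1082.837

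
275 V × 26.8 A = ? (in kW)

7.37 kW

275 × 26.8 = 7370 W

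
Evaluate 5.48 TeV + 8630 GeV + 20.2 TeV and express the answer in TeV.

34.31 TeV

In TeV:
  5.48 TeV → 5.48
  8630 GeV = 8630e-3 TeV = 8.63
  20.2 TeV → 20.2
Sum: 5.48 + 8.63 + 20.2 = 34.31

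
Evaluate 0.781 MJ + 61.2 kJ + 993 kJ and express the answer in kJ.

In kJ:
  0.781 MJ = 0.781 × 10³ kJ = 781
  61.2 kJ → 61.2
  993 kJ → 993
Sum: 781 + 61.2 + 993 = 1835.2

1835.2 kJ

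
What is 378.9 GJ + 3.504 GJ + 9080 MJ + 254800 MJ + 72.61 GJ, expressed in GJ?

718.894 GJ

In GJ:
  378.9 GJ → 378.9
  3.504 GJ → 3.504
  9080 MJ = 9080e-3 GJ = 9.08
  254800 MJ = 254800e-3 GJ = 254.8
  72.61 GJ → 72.61
Sum: 378.9 + 3.504 + 9.08 + 254.8 + 72.61 = 718.894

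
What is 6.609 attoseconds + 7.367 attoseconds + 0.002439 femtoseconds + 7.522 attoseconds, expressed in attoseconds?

In attoseconds:
  6.609 attoseconds → 6.609
  7.367 attoseconds → 7.367
  0.002439 femtoseconds = 0.002439 × 10^3 attoseconds = 2.439
  7.522 attoseconds → 7.522
Sum: 6.609 + 7.367 + 2.439 + 7.522 = 23.937

23.937 attoseconds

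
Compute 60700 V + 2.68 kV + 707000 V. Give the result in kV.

770.38 kV

In kV:
  60700 V = 60700e-3 kV = 60.7
  2.68 kV → 2.68
  707000 V = 707000e-3 kV = 707
Sum: 60.7 + 2.68 + 707 = 770.38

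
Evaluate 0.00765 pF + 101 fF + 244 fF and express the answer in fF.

352.65 fF

In fF:
  0.00765 pF = 0.00765 × 10^3 fF = 7.65
  101 fF → 101
  244 fF → 244
Sum: 7.65 + 101 + 244 = 352.65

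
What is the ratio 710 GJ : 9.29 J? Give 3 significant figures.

76400000000

(710 × 10⁹) / (9.29) = 76.43 × 10⁹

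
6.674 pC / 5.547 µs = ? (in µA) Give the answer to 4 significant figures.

(6.674e-12) / (5.547e-6) = 1.20317e-6 A

1.203 µA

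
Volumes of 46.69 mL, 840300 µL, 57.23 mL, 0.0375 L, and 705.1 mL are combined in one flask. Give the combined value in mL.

1686.82 mL

In mL:
  46.69 mL → 46.69
  840300 µL = 840300e-3 mL = 840.3
  57.23 mL → 57.23
  0.0375 L = 0.0375e3 mL = 37.5
  705.1 mL → 705.1
Sum: 46.69 + 840.3 + 57.23 + 37.5 + 705.1 = 1686.82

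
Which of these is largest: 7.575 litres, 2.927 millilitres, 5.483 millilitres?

7.575 litres = 7.575 litres
2.927 millilitres = 0.002927 litres
5.483 millilitres = 0.005483 litres

7.575 litres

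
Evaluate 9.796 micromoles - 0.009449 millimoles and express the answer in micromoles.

In micromoles:
  9.796 micromoles → 9.796
  0.009449 millimoles = 0.009449 × 10³ micromoles = 9.449
Difference: 9.796 - 9.449 = 0.347

0.347 micromoles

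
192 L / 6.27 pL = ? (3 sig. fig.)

(192) / (6.27 × 10⁻¹²) = 30.62 × 10¹²

30600000000000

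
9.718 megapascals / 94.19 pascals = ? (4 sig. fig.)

(9.718 × 10⁶) / (94.19) = 0.10317 × 10⁶

103200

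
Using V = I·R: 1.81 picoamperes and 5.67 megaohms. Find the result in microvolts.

1.81 × 10⁻¹² × 5.67 × 10⁶ = 10.2627 × 10⁻⁶ V

10.2627 microvolts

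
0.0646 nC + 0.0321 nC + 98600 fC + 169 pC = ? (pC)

In pC:
  0.0646 nC = 0.0646 × 10^3 pC = 64.6
  0.0321 nC = 0.0321 × 10^3 pC = 32.1
  98600 fC = 98600 × 10^-3 pC = 98.6
  169 pC → 169
Sum: 64.6 + 32.1 + 98.6 + 169 = 364.3

364.3 pC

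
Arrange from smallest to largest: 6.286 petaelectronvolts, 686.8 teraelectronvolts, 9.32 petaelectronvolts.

686.8 teraelectronvolts < 6.286 petaelectronvolts < 9.32 petaelectronvolts

6.286 petaelectronvolts = 6286000000000000 electronvolts
686.8 teraelectronvolts = 686800000000000 electronvolts
9.32 petaelectronvolts = 9320000000000000 electronvolts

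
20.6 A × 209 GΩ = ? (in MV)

4305400 MV

20.6 × 209e9 = 4305.4e9 V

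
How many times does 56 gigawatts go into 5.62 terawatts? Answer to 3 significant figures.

(5.62 × 10^12) / (56 × 10^9) = 0.1004 × 10^3

100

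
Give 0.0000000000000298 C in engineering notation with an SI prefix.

= 29.8e-15 C; 1e-15 is femto.

29.8 fC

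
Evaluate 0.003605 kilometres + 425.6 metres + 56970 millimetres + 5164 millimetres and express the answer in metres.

491.339 metres

In metres:
  0.003605 kilometres = 0.003605 × 10^3 metres = 3.605
  425.6 metres → 425.6
  56970 millimetres = 56970 × 10^-3 metres = 56.97
  5164 millimetres = 5164 × 10^-3 metres = 5.164
Sum: 3.605 + 425.6 + 56.97 + 5.164 = 491.339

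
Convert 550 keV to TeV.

kilo = 10³, tera = 10¹²; factor is 10⁻⁹.
550 × 10⁻⁹ = 0.00000055

0.00000055 TeV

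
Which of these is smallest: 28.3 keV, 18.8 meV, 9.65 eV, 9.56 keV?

18.8 meV

28.3 keV = 28300 eV
18.8 meV = 0.0188 eV
9.65 eV = 9.65 eV
9.56 keV = 9560 eV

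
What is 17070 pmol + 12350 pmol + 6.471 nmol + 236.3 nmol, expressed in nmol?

272.191 nmol

In nmol:
  17070 pmol = 17070 × 10⁻³ nmol = 17.07
  12350 pmol = 12350 × 10⁻³ nmol = 12.35
  6.471 nmol → 6.471
  236.3 nmol → 236.3
Sum: 17.07 + 12.35 + 6.471 + 236.3 = 272.191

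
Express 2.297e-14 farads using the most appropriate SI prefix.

22.97 femtofarads

= 22.97e-15 farads; 1e-15 is femto.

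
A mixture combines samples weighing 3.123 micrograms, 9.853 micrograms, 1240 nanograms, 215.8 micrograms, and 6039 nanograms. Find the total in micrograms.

236.055 micrograms

In micrograms:
  3.123 micrograms → 3.123
  9.853 micrograms → 9.853
  1240 nanograms = 1240 × 10⁻³ micrograms = 1.24
  215.8 micrograms → 215.8
  6039 nanograms = 6039 × 10⁻³ micrograms = 6.039
Sum: 3.123 + 9.853 + 1.24 + 215.8 + 6.039 = 236.055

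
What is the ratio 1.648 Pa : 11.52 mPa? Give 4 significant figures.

143.1

(1.648) / (11.52 × 10^-3) = 0.14306 × 10^3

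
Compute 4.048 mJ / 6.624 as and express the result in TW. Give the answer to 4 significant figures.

611.1 TW

(4.048 × 10⁻³) / (6.624 × 10⁻¹⁸) = 0.611111 × 10¹⁵ W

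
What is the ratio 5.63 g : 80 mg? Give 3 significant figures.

(5.63) / (80e-3) = 0.07038e3

70.4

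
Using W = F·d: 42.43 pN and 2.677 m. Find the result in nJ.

42.43 × 10⁻¹² × 2.677 = 113.58511 × 10⁻¹² J

0.11358511 nJ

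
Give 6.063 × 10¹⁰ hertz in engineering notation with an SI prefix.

= 60.63 × 10⁹ hertz; 10⁹ is giga.

60.63 gigahertz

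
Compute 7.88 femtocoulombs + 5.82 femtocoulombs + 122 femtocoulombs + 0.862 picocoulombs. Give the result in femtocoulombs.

997.7 femtocoulombs

In femtocoulombs:
  7.88 femtocoulombs → 7.88
  5.82 femtocoulombs → 5.82
  122 femtocoulombs → 122
  0.862 picocoulombs = 0.862e3 femtocoulombs = 862
Sum: 7.88 + 5.82 + 122 + 862 = 997.7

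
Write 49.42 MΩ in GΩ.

mega = 10⁶, giga = 10⁹; factor is 10⁻³.
49.42 × 10⁻³ = 0.04942

0.04942 GΩ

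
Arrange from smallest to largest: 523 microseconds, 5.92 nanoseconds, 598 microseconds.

523 microseconds = 0.000523 seconds
5.92 nanoseconds = 0.00000000592 seconds
598 microseconds = 0.000598 seconds

5.92 nanoseconds < 523 microseconds < 598 microseconds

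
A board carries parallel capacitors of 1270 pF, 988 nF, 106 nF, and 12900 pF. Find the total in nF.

In nF:
  1270 pF = 1270 × 10⁻³ nF = 1.27
  988 nF → 988
  106 nF → 106
  12900 pF = 12900 × 10⁻³ nF = 12.9
Sum: 1.27 + 988 + 106 + 12.9 = 1108.17

1108.17 nF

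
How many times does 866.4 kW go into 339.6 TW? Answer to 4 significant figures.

392000000

(339.6 × 10¹²) / (866.4 × 10³) = 0.39197 × 10⁹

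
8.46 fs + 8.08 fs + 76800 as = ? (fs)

In fs:
  8.46 fs → 8.46
  8.08 fs → 8.08
  76800 as = 76800 × 10^-3 fs = 76.8
Sum: 8.46 + 8.08 + 76.8 = 93.34

93.34 fs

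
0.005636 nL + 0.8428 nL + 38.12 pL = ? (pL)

In pL:
  0.005636 nL = 0.005636e3 pL = 5.636
  0.8428 nL = 0.8428e3 pL = 842.8
  38.12 pL → 38.12
Sum: 5.636 + 842.8 + 38.12 = 886.556

886.556 pL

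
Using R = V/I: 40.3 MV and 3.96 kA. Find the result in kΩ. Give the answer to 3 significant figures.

10.2 kΩ

(40.3 × 10^6) / (3.96 × 10^3) = 10.177 × 10^3 Ω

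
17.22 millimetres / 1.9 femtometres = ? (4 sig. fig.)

(17.22 × 10^-3) / (1.9 × 10^-15) = 9.0632 × 10^12

9063000000000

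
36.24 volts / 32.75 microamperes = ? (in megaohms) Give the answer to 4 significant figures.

1.107 megaohms

(36.24) / (32.75e-6) = 1.10656e6 Ω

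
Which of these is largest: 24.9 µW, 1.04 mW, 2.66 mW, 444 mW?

24.9 µW = 0.0000249 W
1.04 mW = 0.00104 W
2.66 mW = 0.00266 W
444 mW = 0.444 W

444 mW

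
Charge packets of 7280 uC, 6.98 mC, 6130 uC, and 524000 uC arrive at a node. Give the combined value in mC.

In mC:
  7280 uC = 7280 × 10⁻³ mC = 7.28
  6.98 mC → 6.98
  6130 uC = 6130 × 10⁻³ mC = 6.13
  524000 uC = 524000 × 10⁻³ mC = 524
Sum: 7.28 + 6.98 + 6.13 + 524 = 544.39

544.39 mC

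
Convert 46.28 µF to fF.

micro = 10^-6, femto = 10^-15; factor is 10^9.
46.28 × 10^9 = 46280000000

46280000000 fF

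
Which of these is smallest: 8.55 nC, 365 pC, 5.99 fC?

5.99 fC

8.55 nC = 0.00000000855 C
365 pC = 0.000000000365 C
5.99 fC = 0.00000000000000599 C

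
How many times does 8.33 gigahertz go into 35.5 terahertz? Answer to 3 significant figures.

(35.5 × 10¹²) / (8.33 × 10⁹) = 4.262 × 10³

4260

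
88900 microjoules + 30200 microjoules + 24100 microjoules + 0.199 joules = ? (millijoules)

In millijoules:
  88900 microjoules = 88900 × 10^-3 millijoules = 88.9
  30200 microjoules = 30200 × 10^-3 millijoules = 30.2
  24100 microjoules = 24100 × 10^-3 millijoules = 24.1
  0.199 joules = 0.199 × 10^3 millijoules = 199
Sum: 88.9 + 30.2 + 24.1 + 199 = 342.2

342.2 millijoules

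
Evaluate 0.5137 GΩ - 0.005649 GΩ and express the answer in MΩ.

In MΩ:
  0.5137 GΩ = 0.5137 × 10³ MΩ = 513.7
  0.005649 GΩ = 0.005649 × 10³ MΩ = 5.649
Difference: 513.7 - 5.649 = 508.051

508.051 MΩ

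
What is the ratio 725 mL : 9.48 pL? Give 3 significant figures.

76500000000

(725 × 10⁻³) / (9.48 × 10⁻¹²) = 76.48 × 10⁹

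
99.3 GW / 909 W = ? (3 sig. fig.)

109000000

(99.3 × 10^9) / (909) = 0.1092 × 10^9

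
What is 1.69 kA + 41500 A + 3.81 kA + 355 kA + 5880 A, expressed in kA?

In kA:
  1.69 kA → 1.69
  41500 A = 41500e-3 kA = 41.5
  3.81 kA → 3.81
  355 kA → 355
  5880 A = 5880e-3 kA = 5.88
Sum: 1.69 + 41.5 + 3.81 + 355 + 5.88 = 407.88

407.88 kA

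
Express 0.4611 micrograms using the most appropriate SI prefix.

461.1 nanograms

= 461.1e-9 grams; 1e-9 is nano.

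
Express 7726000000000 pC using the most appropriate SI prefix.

7.726 C

= 7.726 C; mantissa already in [1, 1000).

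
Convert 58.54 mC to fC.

58540000000000 fC

milli = 1e-3, femto = 1e-15; factor is 1e12.
58.54 × 1e12 = 58540000000000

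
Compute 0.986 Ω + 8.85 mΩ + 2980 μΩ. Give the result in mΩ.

997.83 mΩ

In mΩ:
  0.986 Ω = 0.986 × 10³ mΩ = 986
  8.85 mΩ → 8.85
  2980 μΩ = 2980 × 10⁻³ mΩ = 2.98
Sum: 986 + 8.85 + 2.98 = 997.83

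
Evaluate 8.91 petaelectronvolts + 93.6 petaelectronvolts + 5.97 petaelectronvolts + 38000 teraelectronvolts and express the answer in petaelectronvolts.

146.48 petaelectronvolts

In petaelectronvolts:
  8.91 petaelectronvolts → 8.91
  93.6 petaelectronvolts → 93.6
  5.97 petaelectronvolts → 5.97
  38000 teraelectronvolts = 38000 × 10^-3 petaelectronvolts = 38
Sum: 8.91 + 93.6 + 5.97 + 38 = 146.48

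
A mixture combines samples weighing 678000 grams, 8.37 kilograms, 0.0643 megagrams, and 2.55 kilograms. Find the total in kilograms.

753.22 kilograms

In kilograms:
  678000 grams = 678000 × 10⁻³ kilograms = 678
  8.37 kilograms → 8.37
  0.0643 megagrams = 0.0643 × 10³ kilograms = 64.3
  2.55 kilograms → 2.55
Sum: 678 + 8.37 + 64.3 + 2.55 = 753.22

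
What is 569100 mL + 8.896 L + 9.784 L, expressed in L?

587.78 L

In L:
  569100 mL = 569100 × 10⁻³ L = 569.1
  8.896 L → 8.896
  9.784 L → 9.784
Sum: 569.1 + 8.896 + 9.784 = 587.78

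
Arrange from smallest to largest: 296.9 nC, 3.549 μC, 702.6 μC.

296.9 nC < 3.549 μC < 702.6 μC

296.9 nC = 0.0000002969 C
3.549 μC = 0.000003549 C
702.6 μC = 0.0007026 C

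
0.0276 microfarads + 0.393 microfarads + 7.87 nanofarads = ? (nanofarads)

In nanofarads:
  0.0276 microfarads = 0.0276 × 10^3 nanofarads = 27.6
  0.393 microfarads = 0.393 × 10^3 nanofarads = 393
  7.87 nanofarads → 7.87
Sum: 27.6 + 393 + 7.87 = 428.47

428.47 nanofarads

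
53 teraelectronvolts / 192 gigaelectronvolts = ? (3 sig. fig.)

276

(53e12) / (192e9) = 0.276e3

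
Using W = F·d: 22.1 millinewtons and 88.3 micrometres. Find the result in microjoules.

22.1 × 10⁻³ × 88.3 × 10⁻⁶ = 1951.43 × 10⁻⁹ J

1.95143 microjoules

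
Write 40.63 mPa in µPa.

milli = 1e-3, micro = 1e-6; factor is 1e3.
40.63 × 1e3 = 40630

40630 µPa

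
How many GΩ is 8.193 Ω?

(no prefix) = 10^0, giga = 10^9; factor is 10^-9.
8.193 × 10^-9 = 0.000000008193

0.000000008193 GΩ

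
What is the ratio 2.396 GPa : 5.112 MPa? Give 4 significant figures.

(2.396 × 10⁹) / (5.112 × 10⁶) = 0.4687 × 10³

468.7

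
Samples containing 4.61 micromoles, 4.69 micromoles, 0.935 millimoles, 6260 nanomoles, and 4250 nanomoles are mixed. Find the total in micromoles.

In micromoles:
  4.61 micromoles → 4.61
  4.69 micromoles → 4.69
  0.935 millimoles = 0.935 × 10³ micromoles = 935
  6260 nanomoles = 6260 × 10⁻³ micromoles = 6.26
  4250 nanomoles = 4250 × 10⁻³ micromoles = 4.25
Sum: 4.61 + 4.69 + 935 + 6.26 + 4.25 = 954.81

954.81 micromoles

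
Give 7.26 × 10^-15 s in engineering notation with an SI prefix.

= 7.26 × 10^-15 s; 10^-15 is femto.

7.26 fs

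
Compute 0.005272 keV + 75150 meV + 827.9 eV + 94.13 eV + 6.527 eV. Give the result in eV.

1008.979 eV

In eV:
  0.005272 keV = 0.005272 × 10^3 eV = 5.272
  75150 meV = 75150 × 10^-3 eV = 75.15
  827.9 eV → 827.9
  94.13 eV → 94.13
  6.527 eV → 6.527
Sum: 5.272 + 75.15 + 827.9 + 94.13 + 6.527 = 1008.979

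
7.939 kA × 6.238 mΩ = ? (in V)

7.939e3 × 6.238e-3 = 49.523482 V

49.523482 V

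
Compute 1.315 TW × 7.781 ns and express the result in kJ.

10.232015 kJ

1.315 × 10^12 × 7.781 × 10^-9 = 10.232015 × 10^3 J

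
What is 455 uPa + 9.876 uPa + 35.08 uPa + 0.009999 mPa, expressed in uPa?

In uPa:
  455 uPa → 455
  9.876 uPa → 9.876
  35.08 uPa → 35.08
  0.009999 mPa = 0.009999e3 uPa = 9.999
Sum: 455 + 9.876 + 35.08 + 9.999 = 509.955

509.955 uPa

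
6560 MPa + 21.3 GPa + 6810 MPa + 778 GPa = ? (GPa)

In GPa:
  6560 MPa = 6560 × 10⁻³ GPa = 6.56
  21.3 GPa → 21.3
  6810 MPa = 6810 × 10⁻³ GPa = 6.81
  778 GPa → 778
Sum: 6.56 + 21.3 + 6.81 + 778 = 812.67

812.67 GPa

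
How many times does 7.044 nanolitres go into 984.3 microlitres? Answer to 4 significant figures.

(984.3 × 10^-6) / (7.044 × 10^-9) = 139.74 × 10^3

139700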